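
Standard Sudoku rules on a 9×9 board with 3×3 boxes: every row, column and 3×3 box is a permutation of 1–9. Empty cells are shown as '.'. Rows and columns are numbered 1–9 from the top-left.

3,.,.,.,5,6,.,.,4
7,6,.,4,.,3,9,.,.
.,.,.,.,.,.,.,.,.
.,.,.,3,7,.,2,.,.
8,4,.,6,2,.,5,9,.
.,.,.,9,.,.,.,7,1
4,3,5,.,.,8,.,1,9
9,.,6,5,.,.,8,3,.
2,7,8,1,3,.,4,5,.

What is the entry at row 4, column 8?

4

row 5, column 6 = 1 (sole candidate).
row 5, column 9 = 3 (sole candidate).
row 6, column 7 = 6 (sole candidate).
row 7, column 5 = 6 (sole candidate).
row 7, column 7 = 7 (sole candidate).
row 8, column 2 = 1 (sole candidate).
row 8, column 5 = 4 (sole candidate).
row 8, column 9 = 2 (sole candidate).
row 9, column 6 = 9 (sole candidate).
row 9, column 9 = 6 (sole candidate).
row 1, column 7 = 1 (sole candidate).
row 3, column 7 = 3 (sole candidate).
row 4, column 9 = 8 (sole candidate).
row 5, column 3 = 7 (sole candidate).
row 6, column 1 = 5 (sole candidate).
row 6, column 2 = 2 (sole candidate).
row 6, column 3 = 3 (sole candidate).
row 6, column 5 = 8 (sole candidate).
row 6, column 6 = 4 (sole candidate).
row 7, column 4 = 2 (sole candidate).
row 8, column 6 = 7 (sole candidate).
row 2, column 5 = 1 (sole candidate).
row 2, column 9 = 5 (sole candidate).
row 3, column 1 = 1 (sole candidate).
row 3, column 5 = 9 (sole candidate).
row 3, column 6 = 2 (sole candidate).
row 3, column 9 = 7 (sole candidate).
row 4, column 1 = 6 (sole candidate).
row 4, column 2 = 9 (sole candidate).
row 4, column 3 = 1 (sole candidate).
row 4, column 6 = 5 (sole candidate).
row 4, column 8 = 4: row 4 has {1,2,3,5,6,7,8,9}; col 8 has {1,3,5,7,9}; box has {1,2,3,5,6,7,8,9} → only 4 remains.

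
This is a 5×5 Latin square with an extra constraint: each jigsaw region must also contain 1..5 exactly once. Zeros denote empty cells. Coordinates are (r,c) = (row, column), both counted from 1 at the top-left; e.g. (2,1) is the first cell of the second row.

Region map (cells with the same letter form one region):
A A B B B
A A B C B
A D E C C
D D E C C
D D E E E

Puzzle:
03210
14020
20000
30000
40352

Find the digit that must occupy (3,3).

(1,1) = 5 (sole candidate).
(1,5) = 4 (sole candidate).
(2,3) = 5 (sole candidate).
(2,5) = 3 (sole candidate).
(4,4) = 4 (sole candidate).
(5,2) = 1 (sole candidate).
(3,2) = 5 (sole candidate).
(3,4) = 3 (sole candidate).
(3,5) = 1 (sole candidate).
(4,2) = 2 (sole candidate).
(4,3) = 1 (sole candidate).
(4,5) = 5 (sole candidate).
(3,3) = 4: row 3 has {1,2,3,5}; col 3 has {1,2,3,5}; region has {1,2,3,5} → only 4 remains.

4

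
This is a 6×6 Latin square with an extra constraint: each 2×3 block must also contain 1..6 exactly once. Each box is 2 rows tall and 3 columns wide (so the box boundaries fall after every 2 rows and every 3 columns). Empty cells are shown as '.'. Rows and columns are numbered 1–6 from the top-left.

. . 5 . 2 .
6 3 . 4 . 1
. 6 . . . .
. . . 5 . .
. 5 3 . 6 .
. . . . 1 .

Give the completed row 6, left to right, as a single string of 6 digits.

row 2, column 3 = 2: row 2 has {1,3,4,6}; col 3 has {3,5}; box has {3,5,6} → only 2 remains.
row 2, column 5 = 5: row 2 has {1,2,3,4,6}; col 5 has {1,2,6}; box has {1,2,4} → only 5 remains.
row 5, column 4 = 2: row 5 has {3,5,6}; col 4 has {4,5}; box has {1,6} → only 2 remains.
row 5, column 6 = 4: row 5 has {2,3,5,6}; col 6 has {1}; box has {1,2,6} → only 4 remains.
row 6, column 4 = 3: row 6 has {1}; col 4 has {2,4,5}; box has {1,2,4,6} → only 3 remains.
row 6, column 6 = 5: row 6 has {1,3}; col 6 has {1,4}; box has {1,2,3,4,6} → only 5 remains.
row 1, column 4 = 6: row 1 has {2,5}; col 4 has {2,3,4,5}; box has {1,2,4,5} → only 6 remains.
row 1, column 6 = 3: row 1 has {2,5,6}; col 6 has {1,4,5}; box has {1,2,4,5,6} → only 3 remains.
row 3, column 4 = 1: row 3 has {6}; col 4 has {2,3,4,5,6}; box has {5} → only 1 remains.
row 3, column 6 = 2: row 3 has {1,6}; col 6 has {1,3,4,5}; box has {1,5} → only 2 remains.
row 4, column 6 = 6: row 4 has {5}; col 6 has {1,2,3,4,5}; box has {1,2,5} → only 6 remains.
row 5, column 1 = 1: row 5 has {2,3,4,5,6}; col 1 has {6}; box has {3,5} → only 1 remains.
row 1, column 1 = 4: row 1 has {2,3,5,6}; col 1 has {1,6}; box has {2,3,5,6} → only 4 remains.
row 1, column 2 = 1: row 1 has {2,3,4,5,6}; col 2 has {3,5,6}; box has {2,3,4,5,6} → only 1 remains.
row 3, column 3 = 4: row 3 has {1,2,6}; col 3 has {2,3,5}; box has {6} → only 4 remains.
row 3, column 5 = 3: row 3 has {1,2,4,6}; col 5 has {1,2,5,6}; box has {1,2,5,6} → only 3 remains.
row 4, column 2 = 2: row 4 has {5,6}; col 2 has {1,3,5,6}; box has {4,6} → only 2 remains.
row 4, column 3 = 1: row 4 has {2,5,6}; col 3 has {2,3,4,5}; box has {2,4,6} → only 1 remains.
row 4, column 5 = 4: row 4 has {1,2,5,6}; col 5 has {1,2,3,5,6}; box has {1,2,3,5,6} → only 4 remains.
row 6, column 1 = 2: row 6 has {1,3,5}; col 1 has {1,4,6}; box has {1,3,5} → only 2 remains.
row 6, column 2 = 4: row 6 has {1,2,3,5}; col 2 has {1,2,3,5,6}; box has {1,2,3,5} → only 4 remains.
row 6, column 3 = 6: row 6 has {1,2,3,4,5}; col 3 has {1,2,3,4,5}; box has {1,2,3,4,5} → only 6 remains.

246315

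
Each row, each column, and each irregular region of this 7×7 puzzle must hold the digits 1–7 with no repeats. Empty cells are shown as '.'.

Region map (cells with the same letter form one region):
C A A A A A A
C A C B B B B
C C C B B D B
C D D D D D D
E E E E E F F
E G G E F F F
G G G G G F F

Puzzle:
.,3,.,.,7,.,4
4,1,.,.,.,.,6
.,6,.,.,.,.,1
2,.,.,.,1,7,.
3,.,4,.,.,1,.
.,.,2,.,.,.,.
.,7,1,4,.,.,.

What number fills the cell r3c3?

3

r6c2 = 5 (sole candidate).
r7c1 = 6 (sole candidate).
r7c5 = 3 (sole candidate).
r4c2 = 4 (sole candidate).
r5c2 = 2 (sole candidate).
r1c1 = 1 (hidden single in row 1).
r6c1 = 7 (sole candidate).
r6c7 = 3 (sole candidate).
r3c1 = 5 (sole candidate).
r4c7 = 5 (sole candidate).
r5c7 = 7 (sole candidate).
r7c7 = 2 (sole candidate).
r7c6 = 5 (sole candidate).
r3c5 = 4 (hidden single in row 3).
r6c5 = 6 (sole candidate).
r6c6 = 4 (sole candidate).
r5c5 = 5 (sole candidate).
r6c4 = 1 (sole candidate).
r2c5 = 2 (sole candidate).
r2c6 = 3 (sole candidate).
r3c4 = 7 (sole candidate).
r3c6 = 2 (sole candidate).
r5c4 = 6 (sole candidate).
r1c6 = 6 (sole candidate).
r2c3 = 7 (sole candidate).
r2c4 = 5 (sole candidate).
r3c3 = 3: row 3 has {1,2,4,5,6,7}; col 3 has {1,2,4,7}; region has {1,2,4,5,6,7} → only 3 remains.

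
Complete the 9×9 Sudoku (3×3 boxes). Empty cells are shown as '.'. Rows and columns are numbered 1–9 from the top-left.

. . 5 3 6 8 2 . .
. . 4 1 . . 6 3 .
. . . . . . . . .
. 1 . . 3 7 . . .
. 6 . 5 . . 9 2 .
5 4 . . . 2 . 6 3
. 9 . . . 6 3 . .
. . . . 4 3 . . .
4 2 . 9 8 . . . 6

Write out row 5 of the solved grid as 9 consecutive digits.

row 1, column 2 = 7: row 1 has {2,3,5,6,8}; col 2 has {1,2,4,6,9}; box has {4,5} → only 7 remains.
row 2, column 2 = 8: row 2 has {1,3,4,6}; col 2 has {1,2,4,6,7,9}; box has {4,5,7} → only 8 remains.
row 3, column 2 = 3: row 3 has {}; col 2 has {1,2,4,6,7,8,9}; box has {4,5,7,8} → only 3 remains.
row 5, column 5 = 1: row 5 has {2,5,6,9}; col 5 has {3,4,6,8}; box has {2,3,5,7} → only 1 remains.
row 5, column 6 = 4: row 5 has {1,2,5,6,9}; col 6 has {2,3,6,7,8}; box has {1,2,3,5,7} → only 4 remains.
row 6, column 4 = 8: row 6 has {2,3,4,5,6}; col 4 has {1,3,5,9}; box has {1,2,3,4,5,7} → only 8 remains.
row 6, column 5 = 9: row 6 has {2,3,4,5,6,8}; col 5 has {1,3,4,6,8}; box has {1,2,3,4,5,7,8} → only 9 remains.
row 8, column 2 = 5: row 8 has {3,4}; col 2 has {1,2,3,4,6,7,8,9}; box has {2,4,9} → only 5 remains.
row 4, column 4 = 6: row 4 has {1,3,7}; col 4 has {1,3,5,8,9}; box has {1,2,3,4,5,7,8,9} → only 6 remains.
row 6, column 3 = 7: row 6 has {2,3,4,5,6,8,9}; col 3 has {4,5}; box has {1,4,5,6} → only 7 remains.
row 6, column 7 = 1: row 6 has {2,3,4,5,6,7,8,9}; col 7 has {2,3,6,9}; box has {2,3,6,9} → only 1 remains.
row 5, column 9 = 7: in row 5, 7 can only go here (every other open cell in that row sees a 7).
row 2, column 5 = 7: in row 2, 7 can only go here (every other open cell in that row sees a 7).
row 2, column 1 = 2: in row 2, 2 can only go here (every other open cell in that row sees a 2).
row 4, column 3 = 2: in row 4, 2 can only go here (every other open cell in that row sees a 2).
row 4, column 1 = 9: in row 4, 9 can only go here (every other open cell in that row sees a 9).
row 1, column 1 = 1: row 1 has {2,3,5,6,7,8}; col 1 has {2,4,5,9}; box has {2,3,4,5,7,8} → only 1 remains.
row 3, column 1 = 6: row 3 has {3}; col 1 has {1,2,4,5,9}; box has {1,2,3,4,5,7,8} → only 6 remains.
row 3, column 3 = 9: row 3 has {3,6}; col 3 has {2,4,5,7}; box has {1,2,3,4,5,6,7,8} → only 9 remains.
row 3, column 6 = 5: row 3 has {3,6,9}; col 6 has {2,3,4,6,7,8}; box has {1,3,6,7,8} → only 5 remains.
row 9, column 6 = 1: row 9 has {2,4,6,8,9}; col 6 has {2,3,4,5,6,7,8}; box has {3,4,6,8,9} → only 1 remains.
row 2, column 6 = 9: row 2 has {1,2,3,4,6,7,8}; col 6 has {1,2,3,4,5,6,7,8}; box has {1,3,5,6,7,8} → only 9 remains.
row 2, column 9 = 5: row 2 has {1,2,3,4,6,7,8,9}; col 9 has {3,6,7}; box has {2,3,6} → only 5 remains.
row 3, column 5 = 2: row 3 has {3,5,6,9}; col 5 has {1,3,4,6,7,8,9}; box has {1,3,5,6,7,8,9} → only 2 remains.
row 7, column 5 = 5: row 7 has {3,6,9}; col 5 has {1,2,3,4,6,7,8,9}; box has {1,3,4,6,8,9} → only 5 remains.
row 9, column 3 = 3: row 9 has {1,2,4,6,8,9}; col 3 has {2,4,5,7,9}; box has {2,4,5,9} → only 3 remains.
row 3, column 4 = 4: row 3 has {2,3,5,6,9}; col 4 has {1,3,5,6,8,9}; box has {1,2,3,5,6,7,8,9} → only 4 remains.
row 5, column 3 = 8: row 5 has {1,2,4,5,6,7,9}; col 3 has {2,3,4,5,7,9}; box has {1,2,4,5,6,7,9} → only 8 remains.
row 7, column 3 = 1: row 7 has {3,5,6,9}; col 3 has {2,3,4,5,7,8,9}; box has {2,3,4,5,9} → only 1 remains.
row 8, column 3 = 6: row 8 has {3,4,5}; col 3 has {1,2,3,4,5,7,8,9}; box has {1,2,3,4,5,9} → only 6 remains.
row 5, column 1 = 3: row 5 has {1,2,4,5,6,7,8,9}; col 1 has {1,2,4,5,6,9}; box has {1,2,4,5,6,7,8,9} → only 3 remains.

368514927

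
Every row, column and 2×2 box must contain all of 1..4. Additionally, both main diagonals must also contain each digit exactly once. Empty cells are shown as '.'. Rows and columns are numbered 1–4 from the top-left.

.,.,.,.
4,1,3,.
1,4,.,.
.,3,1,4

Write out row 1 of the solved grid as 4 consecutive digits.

R1C2 = 2: row 1 has {}; col 2 has {1,3,4}; box has {1,4} → only 2 remains.
R1C3 = 4: row 1 has {2}; col 3 has {1,3}; box has {3} → only 4 remains.
R1C4 = 1: row 1 has {2,4}; col 4 has {4}; box has {3,4}; anti-diagonal has {3,4} → only 1 remains.
R2C4 = 2: row 2 has {1,3,4}; col 4 has {1,4}; box has {1,3,4} → only 2 remains.
R3C3 = 2: row 3 has {1,4}; col 3 has {1,3,4}; box has {1,4}; main diagonal has {1,4} → only 2 remains.
R3C4 = 3: row 3 has {1,2,4}; col 4 has {1,2,4}; box has {1,2,4} → only 3 remains.
R4C1 = 2: row 4 has {1,3,4}; col 1 has {1,4}; box has {1,3,4}; anti-diagonal has {1,3,4} → only 2 remains.
R1C1 = 3: row 1 has {1,2,4}; col 1 has {1,2,4}; box has {1,2,4}; main diagonal has {1,2,4} → only 3 remains.

3241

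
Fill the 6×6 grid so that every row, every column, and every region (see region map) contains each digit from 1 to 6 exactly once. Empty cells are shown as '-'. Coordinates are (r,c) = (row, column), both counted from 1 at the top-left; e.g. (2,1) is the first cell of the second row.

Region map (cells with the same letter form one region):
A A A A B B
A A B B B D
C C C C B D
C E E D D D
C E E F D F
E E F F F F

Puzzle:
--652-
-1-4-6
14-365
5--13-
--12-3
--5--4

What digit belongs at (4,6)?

2

(1,2) = 3: row 1 has {2,5,6}; col 2 has {1,4}; region has {1,5,6} → only 3 remains.
(1,6) = 1: row 1 has {2,3,5,6}; col 6 has {3,4,5,6}; region has {2,4,6} → only 1 remains.
(2,1) = 2: row 2 has {1,4,6}; col 1 has {1,5}; region has {1,3,5,6} → only 2 remains.
(2,3) = 3: row 2 has {1,2,4,6}; col 3 has {1,5,6}; region has {1,2,4,6} → only 3 remains.
(2,5) = 5: row 2 has {1,2,3,4,6}; col 5 has {2,3,6}; region has {1,2,3,4,6} → only 5 remains.
(3,3) = 2: row 3 has {1,3,4,5,6}; col 3 has {1,3,5,6}; region has {1,3,4,5} → only 2 remains.
(4,3) = 4: row 4 has {1,3,5}; col 3 has {1,2,3,5,6}; region has {1} → only 4 remains.
(4,6) = 2: row 4 has {1,3,4,5}; col 6 has {1,3,4,5,6}; region has {1,3,5,6} → only 2 remains.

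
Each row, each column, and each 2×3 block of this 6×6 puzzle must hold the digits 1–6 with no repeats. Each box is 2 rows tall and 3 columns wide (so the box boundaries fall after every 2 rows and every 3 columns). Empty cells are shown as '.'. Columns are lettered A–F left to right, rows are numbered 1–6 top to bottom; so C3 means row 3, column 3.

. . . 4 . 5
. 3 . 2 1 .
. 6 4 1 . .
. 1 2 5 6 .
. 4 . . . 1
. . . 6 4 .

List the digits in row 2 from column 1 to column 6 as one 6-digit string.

435216

B1 = 2 (sole candidate).
E1 = 3 (sole candidate).
F2 = 6: row 2 has {1,2,3}; col 6 has {1,5}; box has {1,2,3,4,5} → only 6 remains.
E3 = 2 (sole candidate).
F3 = 3 (sole candidate).
A4 = 3 (sole candidate).
F4 = 4 (sole candidate).
D5 = 3 (sole candidate).
E5 = 5 (sole candidate).
B6 = 5 (sole candidate).
F6 = 2 (sole candidate).
C2 = 5: row 2 has {1,2,3,6}; col 3 has {2,4}; box has {2,3} → only 5 remains.
A3 = 5 (sole candidate).
C5 = 6 (sole candidate).
A6 = 1 (sole candidate).
C6 = 3 (sole candidate).
A1 = 6 (sole candidate).
C1 = 1 (sole candidate).
A2 = 4: row 2 has {1,2,3,5,6}; col 1 has {1,3,5,6}; box has {1,2,3,5,6} → only 4 remains.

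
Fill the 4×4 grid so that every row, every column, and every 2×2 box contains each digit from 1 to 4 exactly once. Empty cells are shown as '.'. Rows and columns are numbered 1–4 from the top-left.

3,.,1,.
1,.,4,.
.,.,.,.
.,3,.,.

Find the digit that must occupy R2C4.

R1C4 = 2 (sole candidate).
R2C2 = 2 (sole candidate).
R2C4 = 3: row 2 has {1,2,4}; col 4 has {2}; box has {1,2,4} → only 3 remains.

3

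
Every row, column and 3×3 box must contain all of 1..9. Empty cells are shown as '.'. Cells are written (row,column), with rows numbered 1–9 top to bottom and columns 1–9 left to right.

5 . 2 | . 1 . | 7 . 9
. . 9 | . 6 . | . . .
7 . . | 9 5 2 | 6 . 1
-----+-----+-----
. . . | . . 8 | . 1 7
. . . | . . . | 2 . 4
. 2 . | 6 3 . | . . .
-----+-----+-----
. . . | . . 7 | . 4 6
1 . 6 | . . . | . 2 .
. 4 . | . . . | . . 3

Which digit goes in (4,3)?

(1,2) = 6: in row 1, 6 can only go here (every other open cell in that row sees a 6).
(2,2) = 1: in row 2, 1 can only go here (every other open cell in that row sees a 1).
(2,9) = 2: in row 2, 2 can only go here (every other open cell in that row sees a 2).
(2,4) = 7: in row 2, 7 can only go here (every other open cell in that row sees a 7).
(3,3) = 4: in row 3, 4 can only go here (every other open cell in that row sees a 4).
(4,1) = 6: in row 4, 6 can only go here (every other open cell in that row sees a 6).
(5,8) = 6: in row 5, 6 can only go here (every other open cell in that row sees a 6).
(6,3) = 7: in row 6, 7 can only go here (every other open cell in that row sees a 7).
(5,5) = 7: in row 5, 7 can only go here (every other open cell in that row sees a 7).
(6,6) = 1: in row 6, 1 can only go here (every other open cell in that row sees a 1).
(5,4) = 5: row 5 has {2,4,6,7}; col 4 has {6,7,9}; box has {1,3,6,7,8} → only 5 remains.
(5,6) = 9: row 5 has {2,4,5,6,7}; col 6 has {1,2,7,8}; box has {1,3,5,6,7,8} → only 9 remains.
(5,3) = 1: in row 5, 1 can only go here (every other open cell in that row sees a 1).
(6,1) = 4: in row 6, 4 can only go here (every other open cell in that row sees a 4).
(8,2) = 7: in row 8, 7 can only go here (every other open cell in that row sees a 7).
(9,6) = 6: in row 9, 6 can only go here (every other open cell in that row sees a 6).
(9,8) = 7: in row 9, 7 can only go here (every other open cell in that row sees a 7).
(8,6) = 5: in column 6, 5 can only go here (every other open cell in that column sees a 5).
(8,9) = 8: row 8 has {1,2,5,6,7}; col 9 has {1,2,3,4,6,7,9}; box has {2,3,4,6,7} → only 8 remains.
(6,9) = 5: row 6 has {1,2,3,4,6,7}; col 9 has {1,2,3,4,6,7,8,9}; box has {1,2,4,6,7} → only 5 remains.
(8,7) = 9: row 8 has {1,2,5,6,7,8}; col 7 has {2,6,7}; box has {2,3,4,6,7,8} → only 9 remains.
(4,7) = 3: row 4 has {1,6,7,8}; col 7 has {2,6,7,9}; box has {1,2,4,5,6,7} → only 3 remains.
(6,7) = 8: row 6 has {1,2,3,4,5,6,7}; col 7 has {2,3,6,7,9}; box has {1,2,3,4,5,6,7} → only 8 remains.
(6,8) = 9: row 6 has {1,2,3,4,5,6,7,8}; col 8 has {1,2,4,6,7}; box has {1,2,3,4,5,6,7,8} → only 9 remains.
(8,5) = 4: row 8 has {1,2,5,6,7,8,9}; col 5 has {1,3,5,6,7}; box has {5,6,7} → only 4 remains.
(4,3) = 5: row 4 has {1,3,6,7,8}; col 3 has {1,2,4,6,7,9}; box has {1,2,4,6,7} → only 5 remains.

5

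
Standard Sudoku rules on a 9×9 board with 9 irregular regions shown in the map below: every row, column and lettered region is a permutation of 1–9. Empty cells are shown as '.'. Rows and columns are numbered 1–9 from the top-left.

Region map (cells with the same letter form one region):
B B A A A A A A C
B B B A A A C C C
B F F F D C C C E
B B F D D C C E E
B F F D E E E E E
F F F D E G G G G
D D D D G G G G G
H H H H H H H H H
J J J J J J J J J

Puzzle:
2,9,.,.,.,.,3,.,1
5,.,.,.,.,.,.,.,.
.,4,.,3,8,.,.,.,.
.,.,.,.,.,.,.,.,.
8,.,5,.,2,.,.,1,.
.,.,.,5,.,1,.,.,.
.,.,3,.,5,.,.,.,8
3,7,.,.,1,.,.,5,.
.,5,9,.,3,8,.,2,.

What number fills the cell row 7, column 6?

4

row 5, column 2 = 6 (sole candidate).
row 1, column 6 = 5 (hidden single in row 1).
row 6, column 2 = 8 (hidden single in column 2).
row 7, column 2 = 2 (hidden single in column 2).
row 9, column 7 = 1 (hidden single in column 7).
row 2, column 4 = 1 (hidden single in region A).
row 2, column 2 = 3 (sole candidate).
row 4, column 2 = 1 (sole candidate).
row 3, column 3 = 1 (hidden single in row 3).
row 7, column 1 = 1 (hidden single in row 7).
row 6, column 1 = 9 (hidden single in column 1).
row 8, column 4 = 2 (hidden single in column 4).
row 1, column 4 = 8 (hidden single in column 4).
row 8, column 3 = 8 (hidden single in column 3).
row 2, column 6 = 2 (hidden single in region A).
row 3, column 7 = 2 (hidden single in row 3).
row 3, column 9 = 5 (hidden single in row 3).
row 4, column 3 = 2 (hidden single in row 4).
row 4, column 7 = 5 (hidden single in row 4).
row 6, column 3 = 7 (sole candidate).
row 4, column 8 = 8 (hidden single in row 4).
row 2, column 7 = 8 (hidden single in row 2).
row 6, column 9 = 2 (hidden single in row 6).
row 6, column 8 = 3 (hidden single in row 6).
row 2, column 5 = 9 (hidden single in region A).
row 4, column 6 = 3 (hidden single in region C).
row 5, column 9 = 3 (hidden single in row 5).
Singles propagation stalls before the target is settled. Branch on row 1, column 3 (candidates {4,6}).
  Try row 1, column 3 = 6: this forces row 2, column 3=4; then region C has no cell left for 4 — contradiction.
So row 1, column 3 = 4.
row 2, column 3 = 6 (sole candidate).
row 3, column 1 = 7 (sole candidate).
row 4, column 1 = 4 (sole candidate).
row 9, column 1 = 6 (sole candidate).
row 6, column 5 = 4 (hidden single in column 5).
row 6, column 7 = 6 (sole candidate).
row 5, column 4 = 4 (hidden single in row 5).
row 9, column 4 = 7 (sole candidate).
row 9, column 9 = 4 (sole candidate).
row 2, column 9 = 7 (sole candidate).
row 2, column 8 = 4 (sole candidate).
row 4, column 5 = 7 (hidden single in row 4).
row 1, column 5 = 6 (sole candidate).
row 1, column 8 = 7 (sole candidate).
row 7, column 8 = 9 (sole candidate).
row 3, column 8 = 6 (sole candidate).
row 7, column 4 = 6 (sole candidate).
row 3, column 6 = 9 (sole candidate).
row 4, column 4 = 9 (sole candidate).
row 4, column 9 = 6 (sole candidate).
row 5, column 6 = 7 (sole candidate).
row 5, column 7 = 9 (sole candidate).
row 7, column 6 = 4: row 7 has {1,2,3,5,6,8,9}; col 6 has {1,2,3,5,7,8,9}; region has {1,2,3,5,6,8,9} → only 4 remains.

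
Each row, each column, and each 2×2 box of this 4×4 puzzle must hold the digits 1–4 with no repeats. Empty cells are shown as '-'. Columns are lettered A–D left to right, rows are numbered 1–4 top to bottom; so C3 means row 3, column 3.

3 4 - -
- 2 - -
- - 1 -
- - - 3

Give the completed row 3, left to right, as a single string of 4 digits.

4312

C1 = 2 (sole candidate).
D1 = 1 (sole candidate).
A2 = 1 (sole candidate).
D2 = 4 (sole candidate).
B3 = 3: row 3 has {1}; col 2 has {2,4}; box has {} → only 3 remains.
D3 = 2: row 3 has {1,3}; col 4 has {1,3,4}; box has {1,3} → only 2 remains.
B4 = 1 (sole candidate).
C4 = 4 (sole candidate).
C2 = 3 (sole candidate).
A3 = 4: row 3 has {1,2,3}; col 1 has {1,3}; box has {1,3} → only 4 remains.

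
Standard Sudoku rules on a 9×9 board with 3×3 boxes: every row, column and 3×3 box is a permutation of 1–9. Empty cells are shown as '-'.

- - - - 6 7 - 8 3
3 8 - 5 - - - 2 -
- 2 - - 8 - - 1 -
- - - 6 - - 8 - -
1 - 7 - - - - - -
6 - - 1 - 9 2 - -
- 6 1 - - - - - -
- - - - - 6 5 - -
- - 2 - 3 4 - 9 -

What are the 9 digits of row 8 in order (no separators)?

row 2, column 6 = 1: row 2 has {2,3,5,8}; col 6 has {4,6,7,9}; box has {5,6,7,8} → only 1 remains.
row 3, column 6 = 3: row 3 has {1,2,8}; col 6 has {1,4,6,7,9}; box has {1,5,6,7,8} → only 3 remains.
row 1, column 2 = 1: in row 1, 1 can only go here (every other open cell in that row sees a 1).
row 1, column 4 = 2: in row 1, 2 can only go here (every other open cell in that row sees a 2).
row 4, column 9 = 1: in row 4, 1 can only go here (every other open cell in that row sees a 1).
row 6, column 3 = 8: in row 6, 8 can only go here (every other open cell in that row sees an 8).
row 8, column 5 = 1: in row 8, 1 can only go here (every other open cell in that row sees a 1).
row 8, column 9 = 2: in row 8, 2 can only go here (every other open cell in that row sees a 2).
row 9, column 7 = 1: in row 9, 1 can only go here (every other open cell in that row sees a 1).
row 9, column 9 = 6: in row 9, 6 can only go here (every other open cell in that row sees a 6).
row 4, column 1 = 2: in column 1, 2 can only go here (every other open cell in that column sees a 2).
row 4, column 6 = 5: row 4 has {1,2,6,8}; col 6 has {1,3,4,6,7,9}; box has {1,6,9} → only 5 remains.
row 5, column 4 = 3: in column 4, 3 can only go here (every other open cell in that column sees a 3).
row 5, column 6 = 8: in row 5, 8 can only go here (every other open cell in that row sees an 8).
row 7, column 6 = 2: row 7 has {1,6}; col 6 has {1,3,4,5,6,7,8,9}; box has {1,3,4,6} → only 2 remains.
row 5, column 5 = 2: in row 5, 2 can only go here (every other open cell in that row sees a 2).
row 3, column 4 = 4: in column 4, 4 can only go here (every other open cell in that column sees a 4).
row 2, column 5 = 9: row 2 has {1,2,3,5,8}; col 5 has {1,2,3,6,8}; box has {1,2,3,4,5,6,7,8} → only 9 remains.
row 7, column 5 = 5: in column 5, 5 can only go here (every other open cell in that column sees a 5).
row 7, column 7 = 3: in column 7, 3 can only go here (every other open cell in that column sees a 3).
row 5, column 8 = 6: in column 8, 6 can only go here (every other open cell in that column sees a 6).
row 6, column 8 = 5: in column 8, 5 can only go here (every other open cell in that column sees a 5).
row 5, column 2 = 5: in row 5, 5 can only go here (every other open cell in that row sees a 5).
row 9, column 2 = 7: row 9 has {1,2,3,4,6,9}; col 2 has {1,2,5,6,8}; box has {1,2,6} → only 7 remains.
row 9, column 4 = 8: row 9 has {1,2,3,4,6,7,9}; col 4 has {1,2,3,4,5,6}; box has {1,2,3,4,5,6} → only 8 remains.
row 9, column 1 = 5: row 9 has {1,2,3,4,6,7,8,9}; col 1 has {1,2,3,6}; box has {1,2,6,7} → only 5 remains.
row 1, column 3 = 5: in row 1, 5 can only go here (every other open cell in that row sees a 5).
row 3, column 9 = 5: in row 3, 5 can only go here (every other open cell in that row sees a 5).
row 6, column 2 = 3: in row 6, 3 can only go here (every other open cell in that row sees a 3).
row 4, column 8 = 3: in row 4, 3 can only go here (every other open cell in that row sees a 3).
row 4, column 5 = 7: in row 4, 7 can only go here (every other open cell in that row sees a 7).
row 6, column 5 = 4: row 6 has {1,2,3,5,6,8,9}; col 5 has {1,2,3,5,6,7,8,9}; box has {1,2,3,5,6,7,8,9} → only 4 remains.
row 6, column 9 = 7: row 6 has {1,2,3,4,5,6,8,9}; col 9 has {1,2,3,5,6}; box has {1,2,3,5,6,8} → only 7 remains.
row 2, column 9 = 4: row 2 has {1,2,3,5,8,9}; col 9 has {1,2,3,5,6,7}; box has {1,2,3,5,8} → only 4 remains.
row 5, column 9 = 9: row 5 has {1,2,3,5,6,7,8}; col 9 has {1,2,3,4,5,6,7}; box has {1,2,3,5,6,7,8} → only 9 remains.
row 7, column 9 = 8: row 7 has {1,2,3,5,6}; col 9 has {1,2,3,4,5,6,7,9}; box has {1,2,3,5,6,9} → only 8 remains.
row 1, column 7 = 9: row 1 has {1,2,3,5,6,7,8}; col 7 has {1,2,3,5,8}; box has {1,2,3,4,5,8} → only 9 remains.
row 2, column 3 = 6: row 2 has {1,2,3,4,5,8,9}; col 3 has {1,2,5,7,8}; box has {1,2,3,5,8} → only 6 remains.
row 2, column 7 = 7: row 2 has {1,2,3,4,5,6,8,9}; col 7 has {1,2,3,5,8,9}; box has {1,2,3,4,5,8,9} → only 7 remains.
row 3, column 3 = 9: row 3 has {1,2,3,4,5,8}; col 3 has {1,2,5,6,7,8}; box has {1,2,3,5,6,8} → only 9 remains.
row 3, column 7 = 6: row 3 has {1,2,3,4,5,8,9}; col 7 has {1,2,3,5,7,8,9}; box has {1,2,3,4,5,7,8,9} → only 6 remains.
row 4, column 3 = 4: row 4 has {1,2,3,5,6,7,8}; col 3 has {1,2,5,6,7,8,9}; box has {1,2,3,5,6,7,8} → only 4 remains.
row 5, column 7 = 4: row 5 has {1,2,3,5,6,7,8,9}; col 7 has {1,2,3,5,6,7,8,9}; box has {1,2,3,5,6,7,8,9} → only 4 remains.
row 8, column 3 = 3: row 8 has {1,2,5,6}; col 3 has {1,2,4,5,6,7,8,9}; box has {1,2,5,6,7} → only 3 remains.
row 1, column 1 = 4: row 1 has {1,2,3,5,6,7,8,9}; col 1 has {1,2,3,5,6}; box has {1,2,3,5,6,8,9} → only 4 remains.
row 3, column 1 = 7: row 3 has {1,2,3,4,5,6,8,9}; col 1 has {1,2,3,4,5,6}; box has {1,2,3,4,5,6,8,9} → only 7 remains.
row 4, column 2 = 9: row 4 has {1,2,3,4,5,6,7,8}; col 2 has {1,2,3,5,6,7,8}; box has {1,2,3,4,5,6,7,8} → only 9 remains.
row 7, column 1 = 9: row 7 has {1,2,3,5,6,8}; col 1 has {1,2,3,4,5,6,7}; box has {1,2,3,5,6,7} → only 9 remains.
row 7, column 4 = 7: row 7 has {1,2,3,5,6,8,9}; col 4 has {1,2,3,4,5,6,8}; box has {1,2,3,4,5,6,8} → only 7 remains.
row 7, column 8 = 4: row 7 has {1,2,3,5,6,7,8,9}; col 8 has {1,2,3,5,6,8,9}; box has {1,2,3,5,6,8,9} → only 4 remains.
row 8, column 1 = 8: row 8 has {1,2,3,5,6}; col 1 has {1,2,3,4,5,6,7,9}; box has {1,2,3,5,6,7,9} → only 8 remains.
row 8, column 2 = 4: row 8 has {1,2,3,5,6,8}; col 2 has {1,2,3,5,6,7,8,9}; box has {1,2,3,5,6,7,8,9} → only 4 remains.
row 8, column 4 = 9: row 8 has {1,2,3,4,5,6,8}; col 4 has {1,2,3,4,5,6,7,8}; box has {1,2,3,4,5,6,7,8} → only 9 remains.
row 8, column 8 = 7: row 8 has {1,2,3,4,5,6,8,9}; col 8 has {1,2,3,4,5,6,8,9}; box has {1,2,3,4,5,6,8,9} → only 7 remains.

843916572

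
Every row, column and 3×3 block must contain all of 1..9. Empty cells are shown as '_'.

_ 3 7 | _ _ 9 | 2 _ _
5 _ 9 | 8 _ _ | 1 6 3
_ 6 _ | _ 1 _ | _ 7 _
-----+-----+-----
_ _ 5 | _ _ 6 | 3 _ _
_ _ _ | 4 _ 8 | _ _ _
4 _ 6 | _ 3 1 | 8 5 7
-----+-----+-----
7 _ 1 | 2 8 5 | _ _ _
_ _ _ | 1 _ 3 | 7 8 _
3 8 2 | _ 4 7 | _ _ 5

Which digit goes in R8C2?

R1C8 = 4 (sole candidate).
R1C9 = 8 (sole candidate).
R3C9 = 9 (sole candidate).
R5C3 = 3 (sole candidate).
R6C4 = 9 (sole candidate).
R8C3 = 4 (sole candidate).
R9C4 = 6 (sole candidate).
R9C7 = 9 (sole candidate).
R9C8 = 1 (sole candidate).
R1C1 = 1 (sole candidate).
R1C4 = 5 (sole candidate).
R1C5 = 6 (sole candidate).
R3C3 = 8 (sole candidate).
R3C4 = 3 (sole candidate).
R3C7 = 5 (sole candidate).
R4C4 = 7 (sole candidate).
R4C5 = 2 (sole candidate).
R4C8 = 9 (sole candidate).
R5C5 = 5 (sole candidate).
R5C7 = 6 (sole candidate).
R5C8 = 2 (sole candidate).
R5C9 = 1 (sole candidate).
R6C2 = 2 (sole candidate).
R7C2 = 9 (sole candidate).
R7C7 = 4 (sole candidate).
R7C8 = 3 (sole candidate).
R7C9 = 6 (sole candidate).
R8C1 = 6 (sole candidate).
R8C2 = 5: row 8 has {1,3,4,6,7,8}; col 2 has {2,3,6,8,9}; box has {1,2,3,4,6,7,8,9} → only 5 remains.

5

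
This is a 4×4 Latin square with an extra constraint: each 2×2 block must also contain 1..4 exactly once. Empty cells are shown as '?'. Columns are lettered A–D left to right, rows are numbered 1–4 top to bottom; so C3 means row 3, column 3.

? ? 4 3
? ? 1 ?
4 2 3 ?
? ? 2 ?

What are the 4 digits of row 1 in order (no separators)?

2143

B1 = 1: row 1 has {3,4}; col 2 has {2}; box has {} → only 1 remains.
D2 = 2: row 2 has {1}; col 4 has {3}; box has {1,3,4} → only 2 remains.
D3 = 1: row 3 has {2,3,4}; col 4 has {2,3}; box has {2,3} → only 1 remains.
B4 = 3: row 4 has {2}; col 2 has {1,2}; box has {2,4} → only 3 remains.
D4 = 4: row 4 has {2,3}; col 4 has {1,2,3}; box has {1,2,3} → only 4 remains.
A1 = 2: row 1 has {1,3,4}; col 1 has {4}; box has {1} → only 2 remains.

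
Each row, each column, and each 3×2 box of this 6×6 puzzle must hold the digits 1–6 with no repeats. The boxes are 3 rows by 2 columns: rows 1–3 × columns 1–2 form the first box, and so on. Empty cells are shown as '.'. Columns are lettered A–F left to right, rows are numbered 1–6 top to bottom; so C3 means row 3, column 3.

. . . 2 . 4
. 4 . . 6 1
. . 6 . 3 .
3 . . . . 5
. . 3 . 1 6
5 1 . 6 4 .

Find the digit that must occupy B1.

E1 = 5 (sole candidate).
A2 = 2 (sole candidate).
C2 = 5 (sole candidate).
D2 = 3 (sole candidate).
A3 = 1 (sole candidate).
B3 = 5 (sole candidate).
D3 = 4 (sole candidate).
F3 = 2 (sole candidate).
D4 = 1 (sole candidate).
E4 = 2 (sole candidate).
A5 = 4 (sole candidate).
B5 = 2 (sole candidate).
D5 = 5 (sole candidate).
C6 = 2 (sole candidate).
F6 = 3 (sole candidate).
A1 = 6 (sole candidate).
B1 = 3: row 1 has {2,4,5,6}; col 2 has {1,2,4,5}; box has {1,2,4,5,6} → only 3 remains.

3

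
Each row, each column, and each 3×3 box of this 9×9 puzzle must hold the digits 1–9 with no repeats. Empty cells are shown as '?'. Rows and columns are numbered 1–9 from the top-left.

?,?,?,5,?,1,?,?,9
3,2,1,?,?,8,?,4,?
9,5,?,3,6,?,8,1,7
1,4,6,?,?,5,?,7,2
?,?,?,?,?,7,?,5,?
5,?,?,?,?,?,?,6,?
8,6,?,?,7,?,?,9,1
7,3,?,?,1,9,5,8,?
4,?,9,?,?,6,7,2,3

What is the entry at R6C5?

2

R1C1 = 6 (sole candidate).
R1C8 = 3 (sole candidate).
R2C5 = 9 (sole candidate).
R2C7 = 6 (sole candidate).
R2C9 = 5 (sole candidate).
R3C3 = 4 (sole candidate).
R3C6 = 2 (sole candidate).
R5C1 = 2 (sole candidate).
R7C7 = 4 (sole candidate).
R8C3 = 2 (sole candidate).
R8C4 = 4 (sole candidate).
R8C9 = 6 (sole candidate).
R9C2 = 1 (sole candidate).
R9C4 = 8 (sole candidate).
R9C5 = 5 (sole candidate).
R1C5 = 4 (sole candidate).
R1C7 = 2 (sole candidate).
R2C4 = 7 (sole candidate).
R4C4 = 9 (sole candidate).
R4C7 = 3 (sole candidate).
R7C3 = 5 (sole candidate).
R7C4 = 2 (sole candidate).
R7C6 = 3 (sole candidate).
R4C5 = 8 (sole candidate).
R5C5 = 3 (sole candidate).
R6C4 = 1 (sole candidate).
R6C5 = 2: row 6 has {1,5,6}; col 5 has {1,3,4,5,6,7,8,9}; box has {1,3,5,7,8,9} → only 2 remains.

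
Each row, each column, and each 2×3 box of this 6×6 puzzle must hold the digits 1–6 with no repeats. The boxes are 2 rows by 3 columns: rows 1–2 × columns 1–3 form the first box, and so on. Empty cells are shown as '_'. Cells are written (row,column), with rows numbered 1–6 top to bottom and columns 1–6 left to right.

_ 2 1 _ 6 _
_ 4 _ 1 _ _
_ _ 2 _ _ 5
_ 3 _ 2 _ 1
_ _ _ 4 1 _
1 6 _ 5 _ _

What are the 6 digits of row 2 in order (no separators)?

(1,4) = 3 (sole candidate).
(1,6) = 4 (sole candidate).
(2,6) = 2: row 2 has {1,4}; col 6 has {1,4,5}; box has {1,3,4,6} → only 2 remains.
(3,2) = 1 (sole candidate).
(3,4) = 6 (sole candidate).
(4,5) = 4 (sole candidate).
(5,2) = 5 (sole candidate).
(5,3) = 3 (sole candidate).
(5,6) = 6 (sole candidate).
(6,3) = 4 (sole candidate).
(6,6) = 3 (sole candidate).
(1,1) = 5 (sole candidate).
(2,3) = 6: row 2 has {1,2,4}; col 3 has {1,2,3,4}; box has {1,2,4,5} → only 6 remains.
(2,5) = 5: row 2 has {1,2,4,6}; col 5 has {1,4,6}; box has {1,2,3,4,6} → only 5 remains.
(3,1) = 4 (sole candidate).
(3,5) = 3 (sole candidate).
(4,1) = 6 (sole candidate).
(4,3) = 5 (sole candidate).
(5,1) = 2 (sole candidate).
(6,5) = 2 (sole candidate).
(2,1) = 3: row 2 has {1,2,4,5,6}; col 1 has {1,2,4,5,6}; box has {1,2,4,5,6} → only 3 remains.

346152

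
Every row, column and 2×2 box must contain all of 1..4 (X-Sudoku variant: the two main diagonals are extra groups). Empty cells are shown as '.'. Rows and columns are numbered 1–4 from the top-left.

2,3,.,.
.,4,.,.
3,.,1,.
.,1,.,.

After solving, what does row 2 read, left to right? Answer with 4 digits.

1432

r1c3 = 4: row 1 has {2,3}; col 3 has {1}; box has {} → only 4 remains.
r1c4 = 1: row 1 has {2,3,4}; col 4 has {}; box has {4}; anti-diagonal has {} → only 1 remains.
r2c1 = 1: row 2 has {4}; col 1 has {2,3}; box has {2,3,4} → only 1 remains.
r3c2 = 2: row 3 has {1,3}; col 2 has {1,3,4}; box has {1,3}; anti-diagonal has {1} → only 2 remains.
r3c4 = 4: row 3 has {1,2,3}; col 4 has {1}; box has {1} → only 4 remains.
r4c1 = 4: row 4 has {1}; col 1 has {1,2,3}; box has {1,2,3}; anti-diagonal has {1,2} → only 4 remains.
r4c4 = 3: row 4 has {1,4}; col 4 has {1,4}; box has {1,4}; main diagonal has {1,2,4} → only 3 remains.
r2c3 = 3: row 2 has {1,4}; col 3 has {1,4}; box has {1,4}; anti-diagonal has {1,2,4} → only 3 remains.
r2c4 = 2: row 2 has {1,3,4}; col 4 has {1,3,4}; box has {1,3,4} → only 2 remains.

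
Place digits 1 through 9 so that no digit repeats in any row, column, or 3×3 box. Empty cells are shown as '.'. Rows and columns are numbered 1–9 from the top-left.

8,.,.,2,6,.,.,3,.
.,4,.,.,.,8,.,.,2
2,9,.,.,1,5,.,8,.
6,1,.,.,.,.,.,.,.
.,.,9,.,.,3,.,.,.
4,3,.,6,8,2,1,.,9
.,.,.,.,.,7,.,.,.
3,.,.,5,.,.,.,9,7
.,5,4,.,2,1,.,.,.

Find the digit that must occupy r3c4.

7

r1c2 = 7 (sole candidate).
r8c5 = 4 (sole candidate).
r8c6 = 6 (sole candidate).
r9c8 = 6 (sole candidate).
r5c4 = 1 (hidden single in row 5).
r8c3 = 1 (hidden single in row 8).
r1c3 = 5 (sole candidate).
r2c1 = 1 (sole candidate).
r6c3 = 7 (sole candidate).
r6c8 = 5 (sole candidate).
r7c1 = 9 (sole candidate).
r7c5 = 3 (sole candidate).
r9c1 = 7 (sole candidate).
r2c8 = 7 (sole candidate).
r5c1 = 5 (sole candidate).
r5c5 = 7 (sole candidate).
r7c4 = 8 (sole candidate).
r9c4 = 9 (sole candidate).
r2c4 = 3 (sole candidate).
r2c5 = 9 (sole candidate).
r4c4 = 4 (sole candidate).
r4c5 = 5 (sole candidate).
r4c6 = 9 (sole candidate).
r4c8 = 2 (sole candidate).
r5c8 = 4 (sole candidate).
r7c8 = 1 (sole candidate).
r1c6 = 4 (sole candidate).
r1c7 = 9 (sole candidate).
r1c9 = 1 (sole candidate).
r2c3 = 6 (sole candidate).
r2c7 = 5 (sole candidate).
r3c3 = 3 (sole candidate).
r3c4 = 7: row 3 has {1,2,3,5,8,9}; col 4 has {1,2,3,4,5,6,8,9}; box has {1,2,3,4,5,6,8,9} → only 7 remains.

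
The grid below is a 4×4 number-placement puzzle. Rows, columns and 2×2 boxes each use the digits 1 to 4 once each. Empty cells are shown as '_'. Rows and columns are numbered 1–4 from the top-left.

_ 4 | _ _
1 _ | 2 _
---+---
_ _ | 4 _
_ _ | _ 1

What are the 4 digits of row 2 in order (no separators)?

r1c4 = 3: row 1 has {4}; col 4 has {1}; box has {2} → only 3 remains.
r2c2 = 3: row 2 has {1,2}; col 2 has {4}; box has {1,4} → only 3 remains.
r2c4 = 4: row 2 has {1,2,3}; col 4 has {1,3}; box has {2,3} → only 4 remains.

1324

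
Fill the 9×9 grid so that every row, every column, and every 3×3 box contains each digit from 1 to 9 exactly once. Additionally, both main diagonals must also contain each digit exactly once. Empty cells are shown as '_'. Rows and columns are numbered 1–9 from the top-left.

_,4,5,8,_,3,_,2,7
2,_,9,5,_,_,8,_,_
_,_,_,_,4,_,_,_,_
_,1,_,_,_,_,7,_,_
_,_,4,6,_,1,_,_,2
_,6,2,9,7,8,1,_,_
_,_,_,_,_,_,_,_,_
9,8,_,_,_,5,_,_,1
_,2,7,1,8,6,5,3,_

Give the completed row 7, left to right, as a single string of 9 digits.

153794268

r2c6 = 7: row 2 has {2,5,8,9}; col 6 has {1,3,5,6,8}; box has {3,4,5,8} → only 7 remains.
r3c4 = 2: row 3 has {4}; col 4 has {1,5,6,8,9}; box has {3,4,5,7,8} → only 2 remains.
r3c6 = 9: row 3 has {2,4}; col 6 has {1,3,5,6,7,8}; box has {2,3,4,5,7,8} → only 9 remains.
r9c1 = 4: row 9 has {1,2,3,5,6,7,8}; col 1 has {2,9}; box has {2,7,8,9}; anti-diagonal has {7,8,9} → only 4 remains.
r9c9 = 9: row 9 has {1,2,3,4,5,6,7,8}; col 9 has {1,2,7}; box has {1,3,5}; main diagonal has {8} → only 9 remains.
r2c2 = 3: row 2 has {2,5,7,8,9}; col 2 has {1,2,4,6,8}; box has {2,4,5,9}; main diagonal has {8,9} → only 3 remains.
r3c2 = 7: row 3 has {2,4,9}; col 2 has {1,2,3,4,6,8}; box has {2,3,4,5,9} → only 7 remains.
r4c4 = 4: row 4 has {1,7}; col 4 has {1,2,5,6,8,9}; box has {1,6,7,8,9}; main diagonal has {3,8,9} → only 4 remains.
r4c6 = 2: row 4 has {1,4,7}; col 6 has {1,3,5,6,7,8,9}; box has {1,4,6,7,8,9}; anti-diagonal has {4,7,8,9} → only 2 remains.
r5c5 = 5: row 5 has {1,2,4,6}; col 5 has {4,7,8}; box has {1,2,4,6,7,8,9}; main diagonal has {3,4,8,9}; anti-diagonal has {2,4,7,8,9} → only 5 remains.
r7c2 = 5: row 7 has {}; col 2 has {1,2,3,4,6,7,8}; box has {2,4,7,8,9} → only 5 remains.
r7c6 = 4: row 7 has {5}; col 6 has {1,2,3,5,6,7,8,9}; box has {1,5,6,8} → only 4 remains.
r4c5 = 3: row 4 has {1,2,4,7}; col 5 has {4,5,7,8}; box has {1,2,4,5,6,7,8,9} → only 3 remains.
r5c2 = 9: row 5 has {1,2,4,5,6}; col 2 has {1,2,3,4,5,6,7,8}; box has {1,2,4,6} → only 9 remains.
r5c7 = 3: row 5 has {1,2,4,5,6,9}; col 7 has {1,5,7,8}; box has {1,2,7} → only 3 remains.
r5c8 = 8: row 5 has {1,2,3,4,5,6,9}; col 8 has {2,3}; box has {1,2,3,7} → only 8 remains.
r8c5 = 2: row 8 has {1,5,8,9}; col 5 has {3,4,5,7,8}; box has {1,4,5,6,8} → only 2 remains.
r3c7 = 6: row 3 has {2,4,7,9}; col 7 has {1,3,5,7,8}; box has {2,7,8}; anti-diagonal has {2,4,5,7,8,9} → only 6 remains.
r4c3 = 8: row 4 has {1,2,3,4,7}; col 3 has {2,4,5,7,9}; box has {1,2,4,6,9} → only 8 remains.
r5c1 = 7: row 5 has {1,2,3,4,5,6,8,9}; col 1 has {2,4,9}; box has {1,2,4,6,8,9} → only 7 remains.
r7c5 = 9: row 7 has {4,5}; col 5 has {2,3,4,5,7,8}; box has {1,2,4,5,6,8} → only 9 remains.
r7c7 = 2: row 7 has {4,5,9}; col 7 has {1,3,5,6,7,8}; box has {1,3,5,9}; main diagonal has {3,4,5,8,9} → only 2 remains.
r8c7 = 4: row 8 has {1,2,5,8,9}; col 7 has {1,2,3,5,6,7,8}; box has {1,2,3,5,9} → only 4 remains.
r1c7 = 9: row 1 has {2,3,4,5,7,8}; col 7 has {1,2,3,4,5,6,7,8}; box has {2,6,7,8} → only 9 remains.
r2c8 = 1: row 2 has {2,3,5,7,8,9}; col 8 has {2,3,8}; box has {2,6,7,8,9}; anti-diagonal has {2,4,5,6,7,8,9} → only 1 remains.
r2c9 = 4: row 2 has {1,2,3,5,7,8,9}; col 9 has {1,2,7,9}; box has {1,2,6,7,8,9} → only 4 remains.
r3c3 = 1: row 3 has {2,4,6,7,9}; col 3 has {2,4,5,7,8,9}; box has {2,3,4,5,7,9}; main diagonal has {2,3,4,5,8,9} → only 1 remains.
r3c8 = 5: row 3 has {1,2,4,6,7,9}; col 8 has {1,2,3,8}; box has {1,2,4,6,7,8,9} → only 5 remains.
r3c9 = 3: row 3 has {1,2,4,5,6,7,9}; col 9 has {1,2,4,7,9}; box has {1,2,4,5,6,7,8,9} → only 3 remains.
r4c1 = 5: row 4 has {1,2,3,4,7,8}; col 1 has {2,4,7,9}; box has {1,2,4,6,7,8,9} → only 5 remains.
r4c9 = 6: row 4 has {1,2,3,4,5,7,8}; col 9 has {1,2,3,4,7,9}; box has {1,2,3,7,8} → only 6 remains.
r6c1 = 3: row 6 has {1,2,6,7,8,9}; col 1 has {2,4,5,7,9}; box has {1,2,4,5,6,7,8,9} → only 3 remains.
r6c8 = 4: row 6 has {1,2,3,6,7,8,9}; col 8 has {1,2,3,5,8}; box has {1,2,3,6,7,8} → only 4 remains.
r6c9 = 5: row 6 has {1,2,3,4,6,7,8,9}; col 9 has {1,2,3,4,6,7,9}; box has {1,2,3,4,6,7,8} → only 5 remains.
r7c3 = 3: row 7 has {2,4,5,9}; col 3 has {1,2,4,5,7,8,9}; box has {2,4,5,7,8,9}; anti-diagonal has {1,2,4,5,6,7,8,9} → only 3 remains.
r7c4 = 7: row 7 has {2,3,4,5,9}; col 4 has {1,2,4,5,6,8,9}; box has {1,2,4,5,6,8,9} → only 7 remains.
r7c8 = 6: row 7 has {2,3,4,5,7,9}; col 8 has {1,2,3,4,5,8}; box has {1,2,3,4,5,9} → only 6 remains.
r7c9 = 8: row 7 has {2,3,4,5,6,7,9}; col 9 has {1,2,3,4,5,6,7,9}; box has {1,2,3,4,5,6,9} → only 8 remains.
r8c3 = 6: row 8 has {1,2,4,5,8,9}; col 3 has {1,2,3,4,5,7,8,9}; box has {2,3,4,5,7,8,9} → only 6 remains.
r8c4 = 3: row 8 has {1,2,4,5,6,8,9}; col 4 has {1,2,4,5,6,7,8,9}; box has {1,2,4,5,6,7,8,9} → only 3 remains.
r8c8 = 7: row 8 has {1,2,3,4,5,6,8,9}; col 8 has {1,2,3,4,5,6,8}; box has {1,2,3,4,5,6,8,9}; main diagonal has {1,2,3,4,5,8,9} → only 7 remains.
r1c1 = 6: row 1 has {2,3,4,5,7,8,9}; col 1 has {2,3,4,5,7,9}; box has {1,2,3,4,5,7,9}; main diagonal has {1,2,3,4,5,7,8,9} → only 6 remains.
r1c5 = 1: row 1 has {2,3,4,5,6,7,8,9}; col 5 has {2,3,4,5,7,8,9}; box has {2,3,4,5,7,8,9} → only 1 remains.
r2c5 = 6: row 2 has {1,2,3,4,5,7,8,9}; col 5 has {1,2,3,4,5,7,8,9}; box has {1,2,3,4,5,7,8,9} → only 6 remains.
r3c1 = 8: row 3 has {1,2,3,4,5,6,7,9}; col 1 has {2,3,4,5,6,7,9}; box has {1,2,3,4,5,6,7,9} → only 8 remains.
r4c8 = 9: row 4 has {1,2,3,4,5,6,7,8}; col 8 has {1,2,3,4,5,6,7,8}; box has {1,2,3,4,5,6,7,8} → only 9 remains.
r7c1 = 1: row 7 has {2,3,4,5,6,7,8,9}; col 1 has {2,3,4,5,6,7,8,9}; box has {2,3,4,5,6,7,8,9} → only 1 remains.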